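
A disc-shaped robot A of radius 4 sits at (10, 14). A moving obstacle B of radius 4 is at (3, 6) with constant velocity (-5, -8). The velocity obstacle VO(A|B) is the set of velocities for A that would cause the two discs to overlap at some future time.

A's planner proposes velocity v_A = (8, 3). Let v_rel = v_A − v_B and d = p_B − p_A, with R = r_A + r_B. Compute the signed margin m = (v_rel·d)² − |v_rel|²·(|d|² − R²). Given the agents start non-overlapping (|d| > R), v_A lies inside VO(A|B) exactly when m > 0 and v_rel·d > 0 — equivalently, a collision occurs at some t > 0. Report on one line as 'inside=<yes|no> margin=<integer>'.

d = (-7, -8),  |d|² = 113;  R = 4+4 = 8,  c = 113−8² = 49
v_rel = (13, 11),  |v_rel|² = 290;  v_rel·d = (13)·(-7) + (11)·(-8) = -179
290·t² + 358·t + 49 = 0  ⇒  m = (-179)² − 290·49 = 17831
m = 17831 > 0,  v_rel·d = -179 < 0  ⇒  outside

inside=no margin=17831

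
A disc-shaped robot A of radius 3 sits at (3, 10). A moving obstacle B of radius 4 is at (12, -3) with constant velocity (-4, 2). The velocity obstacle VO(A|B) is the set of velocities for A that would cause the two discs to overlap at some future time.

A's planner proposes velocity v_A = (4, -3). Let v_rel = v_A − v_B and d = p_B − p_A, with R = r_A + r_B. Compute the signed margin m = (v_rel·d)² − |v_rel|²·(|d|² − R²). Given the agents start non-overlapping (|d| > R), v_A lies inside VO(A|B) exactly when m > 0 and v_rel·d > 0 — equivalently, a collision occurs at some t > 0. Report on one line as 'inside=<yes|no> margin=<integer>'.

d = (9, -13),  |d|² = 250;  R = 3+4 = 7,  c = 250−7² = 201
v_rel = (8, -5),  |v_rel|² = 89;  v_rel·d = (8)·(9) + (-5)·(-13) = 137
89·t² − 274·t + 201 = 0  ⇒  m = 137² − 89·201 = 880
m = 880 > 0,  v_rel·d = 137 > 0  ⇒  inside

inside=yes margin=880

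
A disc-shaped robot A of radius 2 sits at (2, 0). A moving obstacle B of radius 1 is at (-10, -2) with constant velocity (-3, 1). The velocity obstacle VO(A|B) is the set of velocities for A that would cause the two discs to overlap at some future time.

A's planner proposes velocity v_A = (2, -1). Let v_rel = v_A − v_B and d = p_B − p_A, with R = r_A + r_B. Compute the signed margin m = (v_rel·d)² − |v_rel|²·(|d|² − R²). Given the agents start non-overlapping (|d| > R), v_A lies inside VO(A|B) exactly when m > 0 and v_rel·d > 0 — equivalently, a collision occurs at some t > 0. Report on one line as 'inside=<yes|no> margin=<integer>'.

d = (-12, -2),  |d|² = 148;  R = 2+1 = 3,  c = 148−3² = 139
v_rel = (5, -2),  |v_rel|² = 29;  v_rel·d = (5)·(-12) + (-2)·(-2) = -56
29·t² + 112·t + 139 = 0  ⇒  m = (-56)² − 29·139 = -895
m = -895 < 0,  v_rel·d = -56 < 0  ⇒  outside

inside=no margin=-895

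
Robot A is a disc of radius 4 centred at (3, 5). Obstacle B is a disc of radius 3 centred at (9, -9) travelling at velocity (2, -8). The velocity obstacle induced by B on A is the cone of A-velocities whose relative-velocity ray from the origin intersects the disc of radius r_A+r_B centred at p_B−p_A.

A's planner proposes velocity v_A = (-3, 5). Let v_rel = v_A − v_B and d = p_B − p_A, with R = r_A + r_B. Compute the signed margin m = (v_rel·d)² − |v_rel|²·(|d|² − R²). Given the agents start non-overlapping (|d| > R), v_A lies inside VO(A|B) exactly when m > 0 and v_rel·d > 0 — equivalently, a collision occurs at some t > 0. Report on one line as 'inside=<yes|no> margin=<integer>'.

d = (6, -14),  |d|² = 232;  R = 4+3 = 7,  c = 232−7² = 183
v_rel = (-5, 13),  |v_rel|² = 194;  v_rel·d = (-5)·(6) + (13)·(-14) = -212
194·t² + 424·t + 183 = 0  ⇒  m = (-212)² − 194·183 = 9442
m = 9442 > 0,  v_rel·d = -212 < 0  ⇒  outside

inside=no margin=9442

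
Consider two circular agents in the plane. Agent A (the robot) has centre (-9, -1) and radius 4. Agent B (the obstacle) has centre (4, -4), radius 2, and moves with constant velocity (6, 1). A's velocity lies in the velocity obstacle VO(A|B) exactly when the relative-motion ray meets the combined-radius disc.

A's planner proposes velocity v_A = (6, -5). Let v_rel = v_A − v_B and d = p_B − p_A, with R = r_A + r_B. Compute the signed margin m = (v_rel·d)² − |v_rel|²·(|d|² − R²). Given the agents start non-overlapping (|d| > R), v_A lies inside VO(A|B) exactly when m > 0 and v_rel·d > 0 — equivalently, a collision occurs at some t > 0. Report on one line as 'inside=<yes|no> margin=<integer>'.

d = (13, -3),  |d|² = 178;  R = 4+2 = 6,  c = 178−6² = 142
v_rel = (0, -6),  |v_rel|² = 36;  v_rel·d = (0)·(13) + (-6)·(-3) = 18
36·t² − 36·t + 142 = 0  ⇒  m = 18² − 36·142 = -4788
m = -4788 < 0,  v_rel·d = 18 > 0  ⇒  outside

inside=no margin=-4788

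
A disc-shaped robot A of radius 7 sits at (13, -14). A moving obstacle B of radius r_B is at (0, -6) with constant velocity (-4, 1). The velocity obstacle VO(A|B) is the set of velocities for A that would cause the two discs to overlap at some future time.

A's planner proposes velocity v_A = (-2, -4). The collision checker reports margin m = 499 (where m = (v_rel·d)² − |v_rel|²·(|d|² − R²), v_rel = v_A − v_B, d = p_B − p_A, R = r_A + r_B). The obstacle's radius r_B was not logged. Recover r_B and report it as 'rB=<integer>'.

m = 499
d = (-13, 8);  v_rel = (2, -5),  |v_rel|² = 29
v_rel×d = (2)·(8) − (-5)·(-13) = -49
since m = R²·29 − (-49)²:  R² = (2401 + 499) / 29 = 100
R = √100 = 10  ⇒  r_B = 10 − 7 = 3

rB=3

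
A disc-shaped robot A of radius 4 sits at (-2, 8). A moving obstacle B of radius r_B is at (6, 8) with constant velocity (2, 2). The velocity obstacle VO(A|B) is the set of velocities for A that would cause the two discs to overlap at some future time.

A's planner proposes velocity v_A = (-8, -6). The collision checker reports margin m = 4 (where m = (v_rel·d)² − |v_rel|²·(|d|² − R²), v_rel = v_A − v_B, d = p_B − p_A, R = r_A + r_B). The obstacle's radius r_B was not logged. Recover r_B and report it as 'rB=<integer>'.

m = 4
d = (8, 0);  v_rel = (-10, -8),  |v_rel|² = 164
v_rel×d = (-10)·(0) − (-8)·(8) = 64
since m = R²·164 − 64²:  R² = (4096 + 4) / 164 = 25
R = √25 = 5  ⇒  r_B = 5 − 4 = 1

rB=1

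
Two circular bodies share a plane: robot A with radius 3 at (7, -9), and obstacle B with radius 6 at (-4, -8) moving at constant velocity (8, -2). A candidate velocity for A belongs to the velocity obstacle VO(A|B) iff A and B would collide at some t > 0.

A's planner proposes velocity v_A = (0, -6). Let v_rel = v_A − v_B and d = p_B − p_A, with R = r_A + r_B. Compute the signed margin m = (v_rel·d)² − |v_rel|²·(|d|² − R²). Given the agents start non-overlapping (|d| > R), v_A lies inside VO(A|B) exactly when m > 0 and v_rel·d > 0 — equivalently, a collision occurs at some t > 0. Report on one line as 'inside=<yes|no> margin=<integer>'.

d = (-11, 1),  |d|² = 122;  R = 3+6 = 9,  c = 122−9² = 41
v_rel = (-8, -4),  |v_rel|² = 80;  v_rel·d = (-8)·(-11) + (-4)·(1) = 84
80·t² − 168·t + 41 = 0  ⇒  m = 84² − 80·41 = 3776
m = 3776 > 0,  v_rel·d = 84 > 0  ⇒  inside

inside=yes margin=3776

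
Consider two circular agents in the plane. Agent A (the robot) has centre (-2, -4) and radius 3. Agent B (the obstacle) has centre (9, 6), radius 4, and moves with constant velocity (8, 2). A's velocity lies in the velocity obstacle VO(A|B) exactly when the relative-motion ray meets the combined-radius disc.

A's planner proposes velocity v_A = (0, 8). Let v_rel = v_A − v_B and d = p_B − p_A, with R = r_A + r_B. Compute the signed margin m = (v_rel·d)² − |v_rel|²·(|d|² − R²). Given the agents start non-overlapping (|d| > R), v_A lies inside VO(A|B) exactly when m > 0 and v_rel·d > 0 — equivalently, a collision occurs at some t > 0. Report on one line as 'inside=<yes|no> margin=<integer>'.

d = (11, 10),  |d|² = 221;  R = 3+4 = 7,  c = 221−7² = 172
v_rel = (-8, 6),  |v_rel|² = 100;  v_rel·d = (-8)·(11) + (6)·(10) = -28
100·t² + 56·t + 172 = 0  ⇒  m = (-28)² − 100·172 = -16416
m = -16416 < 0,  v_rel·d = -28 < 0  ⇒  outside

inside=no margin=-16416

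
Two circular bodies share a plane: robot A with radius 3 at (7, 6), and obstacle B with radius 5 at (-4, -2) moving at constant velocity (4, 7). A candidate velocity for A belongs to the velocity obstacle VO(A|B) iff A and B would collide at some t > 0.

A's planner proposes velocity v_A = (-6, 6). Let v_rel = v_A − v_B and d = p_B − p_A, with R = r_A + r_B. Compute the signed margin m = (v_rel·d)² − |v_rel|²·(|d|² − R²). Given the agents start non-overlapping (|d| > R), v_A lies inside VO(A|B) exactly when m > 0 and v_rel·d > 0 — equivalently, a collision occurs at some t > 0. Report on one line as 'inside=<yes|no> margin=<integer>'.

d = (-11, -8),  |d|² = 185;  R = 3+5 = 8,  c = 185−8² = 121
v_rel = (-10, -1),  |v_rel|² = 101;  v_rel·d = (-10)·(-11) + (-1)·(-8) = 118
101·t² − 236·t + 121 = 0  ⇒  m = 118² − 101·121 = 1703
m = 1703 > 0,  v_rel·d = 118 > 0  ⇒  inside

inside=yes margin=1703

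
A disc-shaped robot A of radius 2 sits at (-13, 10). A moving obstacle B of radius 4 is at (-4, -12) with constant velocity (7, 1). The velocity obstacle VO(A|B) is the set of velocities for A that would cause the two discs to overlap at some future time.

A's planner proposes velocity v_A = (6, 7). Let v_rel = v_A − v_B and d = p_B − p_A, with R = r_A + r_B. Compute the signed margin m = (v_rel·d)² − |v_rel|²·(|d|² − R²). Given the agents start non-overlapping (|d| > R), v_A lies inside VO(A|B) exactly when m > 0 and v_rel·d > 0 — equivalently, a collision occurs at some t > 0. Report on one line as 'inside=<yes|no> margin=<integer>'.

d = (9, -22),  |d|² = 565;  R = 2+4 = 6,  c = 565−6² = 529
v_rel = (-1, 6),  |v_rel|² = 37;  v_rel·d = (-1)·(9) + (6)·(-22) = -141
37·t² + 282·t + 529 = 0  ⇒  m = (-141)² − 37·529 = 308
m = 308 > 0,  v_rel·d = -141 < 0  ⇒  outside

inside=no margin=308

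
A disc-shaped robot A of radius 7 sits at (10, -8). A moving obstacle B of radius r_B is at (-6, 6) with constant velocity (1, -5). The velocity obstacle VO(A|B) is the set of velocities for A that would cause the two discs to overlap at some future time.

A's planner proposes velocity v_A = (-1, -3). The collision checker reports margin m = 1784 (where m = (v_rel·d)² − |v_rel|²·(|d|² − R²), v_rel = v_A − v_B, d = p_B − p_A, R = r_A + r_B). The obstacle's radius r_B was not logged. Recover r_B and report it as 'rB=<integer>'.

m = 1784
d = (-16, 14);  v_rel = (-2, 2),  |v_rel|² = 8
v_rel×d = (-2)·(14) − (2)·(-16) = 4
since m = R²·8 − 4²:  R² = (16 + 1784) / 8 = 225
R = √225 = 15  ⇒  r_B = 15 − 7 = 8

rB=8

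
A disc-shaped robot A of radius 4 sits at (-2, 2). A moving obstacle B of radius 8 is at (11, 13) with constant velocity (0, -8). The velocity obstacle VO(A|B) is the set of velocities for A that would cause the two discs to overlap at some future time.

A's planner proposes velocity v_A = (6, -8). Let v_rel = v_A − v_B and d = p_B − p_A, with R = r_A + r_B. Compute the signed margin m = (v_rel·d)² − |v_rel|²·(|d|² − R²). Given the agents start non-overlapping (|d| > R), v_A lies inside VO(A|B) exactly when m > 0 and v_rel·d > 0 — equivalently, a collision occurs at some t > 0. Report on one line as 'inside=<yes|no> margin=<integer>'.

d = (13, 11),  |d|² = 290;  R = 4+8 = 12,  c = 290−12² = 146
v_rel = (6, 0),  |v_rel|² = 36;  v_rel·d = (6)·(13) + (0)·(11) = 78
36·t² − 156·t + 146 = 0  ⇒  m = 78² − 36·146 = 828
m = 828 > 0,  v_rel·d = 78 > 0  ⇒  inside

inside=yes margin=828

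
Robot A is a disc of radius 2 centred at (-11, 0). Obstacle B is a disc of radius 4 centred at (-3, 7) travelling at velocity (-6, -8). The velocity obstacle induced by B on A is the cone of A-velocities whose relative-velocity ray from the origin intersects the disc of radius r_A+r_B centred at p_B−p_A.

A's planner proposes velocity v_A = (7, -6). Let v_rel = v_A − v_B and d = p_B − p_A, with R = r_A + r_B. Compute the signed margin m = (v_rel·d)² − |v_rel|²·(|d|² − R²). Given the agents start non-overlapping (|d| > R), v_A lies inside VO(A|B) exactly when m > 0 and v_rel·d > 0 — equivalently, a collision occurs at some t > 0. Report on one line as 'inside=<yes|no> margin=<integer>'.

d = (8, 7),  |d|² = 113;  R = 2+4 = 6,  c = 113−6² = 77
v_rel = (13, 2),  |v_rel|² = 173;  v_rel·d = (13)·(8) + (2)·(7) = 118
173·t² − 236·t + 77 = 0  ⇒  m = 118² − 173·77 = 603
m = 603 > 0,  v_rel·d = 118 > 0  ⇒  inside

inside=yes margin=603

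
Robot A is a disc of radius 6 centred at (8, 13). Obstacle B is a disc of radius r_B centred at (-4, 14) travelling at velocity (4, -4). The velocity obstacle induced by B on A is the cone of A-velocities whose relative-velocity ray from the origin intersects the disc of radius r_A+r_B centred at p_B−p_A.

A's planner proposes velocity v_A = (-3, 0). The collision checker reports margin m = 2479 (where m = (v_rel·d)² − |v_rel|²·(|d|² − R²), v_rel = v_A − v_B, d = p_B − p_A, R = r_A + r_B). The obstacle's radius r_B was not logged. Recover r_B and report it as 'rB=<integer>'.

m = 2479
d = (-12, 1);  v_rel = (-7, 4),  |v_rel|² = 65
v_rel×d = (-7)·(1) − (4)·(-12) = 41
since m = R²·65 − 41²:  R² = (1681 + 2479) / 65 = 64
R = √64 = 8  ⇒  r_B = 8 − 6 = 2

rB=2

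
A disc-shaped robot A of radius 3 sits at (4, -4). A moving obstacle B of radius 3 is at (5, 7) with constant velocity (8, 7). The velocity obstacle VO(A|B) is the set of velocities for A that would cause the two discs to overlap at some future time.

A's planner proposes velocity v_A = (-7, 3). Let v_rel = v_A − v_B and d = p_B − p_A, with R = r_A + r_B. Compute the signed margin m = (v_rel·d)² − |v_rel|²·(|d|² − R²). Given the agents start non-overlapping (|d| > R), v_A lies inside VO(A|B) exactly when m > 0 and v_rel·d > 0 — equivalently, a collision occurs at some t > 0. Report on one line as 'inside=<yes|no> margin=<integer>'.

d = (1, 11),  |d|² = 122;  R = 3+3 = 6,  c = 122−6² = 86
v_rel = (-15, -4),  |v_rel|² = 241;  v_rel·d = (-15)·(1) + (-4)·(11) = -59
241·t² + 118·t + 86 = 0  ⇒  m = (-59)² − 241·86 = -17245
m = -17245 < 0,  v_rel·d = -59 < 0  ⇒  outside

inside=no margin=-17245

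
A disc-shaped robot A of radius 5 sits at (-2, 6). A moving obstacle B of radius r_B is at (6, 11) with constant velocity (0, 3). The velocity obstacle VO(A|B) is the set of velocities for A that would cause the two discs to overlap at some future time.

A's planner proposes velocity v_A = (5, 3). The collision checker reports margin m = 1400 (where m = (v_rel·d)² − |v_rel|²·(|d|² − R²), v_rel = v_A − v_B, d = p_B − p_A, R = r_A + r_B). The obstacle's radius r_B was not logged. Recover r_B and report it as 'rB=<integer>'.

m = 1400
d = (8, 5);  v_rel = (5, 0),  |v_rel|² = 25
v_rel×d = (5)·(5) − (0)·(8) = 25
since m = R²·25 − 25²:  R² = (625 + 1400) / 25 = 81
R = √81 = 9  ⇒  r_B = 9 − 5 = 4

rB=4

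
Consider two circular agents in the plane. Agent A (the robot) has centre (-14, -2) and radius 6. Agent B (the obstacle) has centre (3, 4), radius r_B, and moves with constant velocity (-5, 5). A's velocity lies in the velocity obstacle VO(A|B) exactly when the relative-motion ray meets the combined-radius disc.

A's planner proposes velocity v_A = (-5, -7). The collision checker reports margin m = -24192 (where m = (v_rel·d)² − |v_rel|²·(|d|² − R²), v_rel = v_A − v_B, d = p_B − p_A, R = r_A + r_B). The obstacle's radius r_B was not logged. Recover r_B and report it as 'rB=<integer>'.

m = -24192
d = (17, 6);  v_rel = (0, -12),  |v_rel|² = 144
v_rel×d = (0)·(6) − (-12)·(17) = 204
since m = R²·144 − 204²:  R² = (41616 + -24192) / 144 = 121
R = √121 = 11  ⇒  r_B = 11 − 6 = 5

rB=5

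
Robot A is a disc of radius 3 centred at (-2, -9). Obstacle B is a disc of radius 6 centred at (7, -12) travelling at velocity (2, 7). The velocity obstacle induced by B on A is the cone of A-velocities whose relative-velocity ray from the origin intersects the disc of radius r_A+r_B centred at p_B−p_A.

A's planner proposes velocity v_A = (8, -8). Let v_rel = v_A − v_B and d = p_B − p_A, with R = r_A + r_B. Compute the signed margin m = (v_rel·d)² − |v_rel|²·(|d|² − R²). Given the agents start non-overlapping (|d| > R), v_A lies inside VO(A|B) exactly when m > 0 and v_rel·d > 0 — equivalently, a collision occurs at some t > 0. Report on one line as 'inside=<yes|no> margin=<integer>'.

d = (9, -3),  |d|² = 90;  R = 3+6 = 9,  c = 90−9² = 9
v_rel = (6, -15),  |v_rel|² = 261;  v_rel·d = (6)·(9) + (-15)·(-3) = 99
261·t² − 198·t + 9 = 0  ⇒  m = 99² − 261·9 = 7452
m = 7452 > 0,  v_rel·d = 99 > 0  ⇒  inside

inside=yes margin=7452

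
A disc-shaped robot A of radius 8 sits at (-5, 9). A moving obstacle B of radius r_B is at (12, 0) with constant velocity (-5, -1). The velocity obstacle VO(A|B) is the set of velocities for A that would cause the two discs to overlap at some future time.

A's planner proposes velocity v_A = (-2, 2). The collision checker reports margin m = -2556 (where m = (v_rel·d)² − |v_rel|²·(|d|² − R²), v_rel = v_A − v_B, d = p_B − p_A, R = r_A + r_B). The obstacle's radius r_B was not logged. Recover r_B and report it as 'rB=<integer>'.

m = -2556
d = (17, -9);  v_rel = (3, 3),  |v_rel|² = 18
v_rel×d = (3)·(-9) − (3)·(17) = -78
since m = R²·18 − (-78)²:  R² = (6084 + -2556) / 18 = 196
R = √196 = 14  ⇒  r_B = 14 − 8 = 6

rB=6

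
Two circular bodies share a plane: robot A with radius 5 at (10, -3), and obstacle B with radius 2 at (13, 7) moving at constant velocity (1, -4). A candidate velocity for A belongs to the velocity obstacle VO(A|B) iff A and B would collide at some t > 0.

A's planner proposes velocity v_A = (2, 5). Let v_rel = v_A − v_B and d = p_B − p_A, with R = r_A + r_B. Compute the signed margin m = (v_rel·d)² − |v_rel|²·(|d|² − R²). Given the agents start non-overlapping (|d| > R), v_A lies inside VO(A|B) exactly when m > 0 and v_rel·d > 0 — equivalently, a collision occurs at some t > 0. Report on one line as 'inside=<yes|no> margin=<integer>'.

d = (3, 10),  |d|² = 109;  R = 5+2 = 7,  c = 109−7² = 60
v_rel = (1, 9),  |v_rel|² = 82;  v_rel·d = (1)·(3) + (9)·(10) = 93
82·t² − 186·t + 60 = 0  ⇒  m = 93² − 82·60 = 3729
m = 3729 > 0,  v_rel·d = 93 > 0  ⇒  inside

inside=yes margin=3729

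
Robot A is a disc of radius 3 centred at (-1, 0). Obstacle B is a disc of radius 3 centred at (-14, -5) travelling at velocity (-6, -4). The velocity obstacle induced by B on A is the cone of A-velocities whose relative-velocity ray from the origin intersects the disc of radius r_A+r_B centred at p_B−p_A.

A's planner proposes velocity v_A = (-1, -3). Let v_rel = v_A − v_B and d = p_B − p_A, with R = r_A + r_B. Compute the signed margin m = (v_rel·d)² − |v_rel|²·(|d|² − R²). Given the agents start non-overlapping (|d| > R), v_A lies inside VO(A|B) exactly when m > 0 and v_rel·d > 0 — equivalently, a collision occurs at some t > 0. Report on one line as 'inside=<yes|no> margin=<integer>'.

d = (-13, -5),  |d|² = 194;  R = 3+3 = 6,  c = 194−6² = 158
v_rel = (5, 1),  |v_rel|² = 26;  v_rel·d = (5)·(-13) + (1)·(-5) = -70
26·t² + 140·t + 158 = 0  ⇒  m = (-70)² − 26·158 = 792
m = 792 > 0,  v_rel·d = -70 < 0  ⇒  outside

inside=no margin=792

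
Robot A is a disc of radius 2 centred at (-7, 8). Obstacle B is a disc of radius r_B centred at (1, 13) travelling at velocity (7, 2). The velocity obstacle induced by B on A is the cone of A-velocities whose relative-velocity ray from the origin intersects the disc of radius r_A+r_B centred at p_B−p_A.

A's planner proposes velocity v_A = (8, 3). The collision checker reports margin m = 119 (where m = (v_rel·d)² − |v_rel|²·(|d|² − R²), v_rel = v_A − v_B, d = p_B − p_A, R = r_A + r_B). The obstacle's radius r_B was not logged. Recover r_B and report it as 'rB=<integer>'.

m = 119
d = (8, 5);  v_rel = (1, 1),  |v_rel|² = 2
v_rel×d = (1)·(5) − (1)·(8) = -3
since m = R²·2 − (-3)²:  R² = (9 + 119) / 2 = 64
R = √64 = 8  ⇒  r_B = 8 − 2 = 6

rB=6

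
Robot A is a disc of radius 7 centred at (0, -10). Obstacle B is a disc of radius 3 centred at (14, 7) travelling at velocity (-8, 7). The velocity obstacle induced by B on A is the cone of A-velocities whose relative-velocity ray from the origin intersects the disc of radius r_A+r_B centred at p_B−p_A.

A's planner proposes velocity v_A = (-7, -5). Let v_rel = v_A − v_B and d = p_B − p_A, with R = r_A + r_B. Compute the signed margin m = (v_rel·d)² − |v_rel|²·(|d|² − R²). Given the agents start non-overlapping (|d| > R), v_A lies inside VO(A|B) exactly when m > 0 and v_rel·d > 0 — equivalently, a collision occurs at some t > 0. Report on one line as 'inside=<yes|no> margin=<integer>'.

d = (14, 17),  |d|² = 485;  R = 7+3 = 10,  c = 485−10² = 385
v_rel = (1, -12),  |v_rel|² = 145;  v_rel·d = (1)·(14) + (-12)·(17) = -190
145·t² + 380·t + 385 = 0  ⇒  m = (-190)² − 145·385 = -19725
m = -19725 < 0,  v_rel·d = -190 < 0  ⇒  outside

inside=no margin=-19725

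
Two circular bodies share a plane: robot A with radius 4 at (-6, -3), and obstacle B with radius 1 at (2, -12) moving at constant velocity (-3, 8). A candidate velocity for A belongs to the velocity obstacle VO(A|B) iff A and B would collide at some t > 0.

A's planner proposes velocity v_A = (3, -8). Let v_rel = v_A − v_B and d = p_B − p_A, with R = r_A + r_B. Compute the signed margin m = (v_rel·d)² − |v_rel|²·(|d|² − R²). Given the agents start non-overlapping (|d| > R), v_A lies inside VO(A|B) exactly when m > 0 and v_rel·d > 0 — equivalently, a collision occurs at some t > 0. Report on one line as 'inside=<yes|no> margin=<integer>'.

d = (8, -9),  |d|² = 145;  R = 4+1 = 5,  c = 145−5² = 120
v_rel = (6, -16),  |v_rel|² = 292;  v_rel·d = (6)·(8) + (-16)·(-9) = 192
292·t² − 384·t + 120 = 0  ⇒  m = 192² − 292·120 = 1824
m = 1824 > 0,  v_rel·d = 192 > 0  ⇒  inside

inside=yes margin=1824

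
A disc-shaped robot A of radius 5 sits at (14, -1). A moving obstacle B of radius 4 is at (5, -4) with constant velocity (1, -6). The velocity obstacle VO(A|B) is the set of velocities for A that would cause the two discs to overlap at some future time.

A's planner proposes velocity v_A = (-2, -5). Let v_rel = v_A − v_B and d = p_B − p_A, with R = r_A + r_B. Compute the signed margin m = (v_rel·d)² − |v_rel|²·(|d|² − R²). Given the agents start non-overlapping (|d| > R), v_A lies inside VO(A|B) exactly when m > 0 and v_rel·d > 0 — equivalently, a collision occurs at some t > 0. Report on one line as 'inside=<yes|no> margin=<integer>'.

d = (-9, -3),  |d|² = 90;  R = 5+4 = 9,  c = 90−9² = 9
v_rel = (-3, 1),  |v_rel|² = 10;  v_rel·d = (-3)·(-9) + (1)·(-3) = 24
10·t² − 48·t + 9 = 0  ⇒  m = 24² − 10·9 = 486
m = 486 > 0,  v_rel·d = 24 > 0  ⇒  inside

inside=yes margin=486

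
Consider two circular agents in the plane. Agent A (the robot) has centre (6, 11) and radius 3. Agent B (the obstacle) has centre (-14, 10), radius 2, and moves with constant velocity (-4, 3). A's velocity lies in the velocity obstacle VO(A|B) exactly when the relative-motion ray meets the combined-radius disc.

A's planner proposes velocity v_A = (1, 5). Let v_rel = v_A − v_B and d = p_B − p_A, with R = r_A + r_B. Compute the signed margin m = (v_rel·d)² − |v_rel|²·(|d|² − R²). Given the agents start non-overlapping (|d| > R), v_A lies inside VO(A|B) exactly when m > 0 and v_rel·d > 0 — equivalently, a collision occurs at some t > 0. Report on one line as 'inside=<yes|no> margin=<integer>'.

d = (-20, -1),  |d|² = 401;  R = 3+2 = 5,  c = 401−5² = 376
v_rel = (5, 2),  |v_rel|² = 29;  v_rel·d = (5)·(-20) + (2)·(-1) = -102
29·t² + 204·t + 376 = 0  ⇒  m = (-102)² − 29·376 = -500
m = -500 < 0,  v_rel·d = -102 < 0  ⇒  outside

inside=no margin=-500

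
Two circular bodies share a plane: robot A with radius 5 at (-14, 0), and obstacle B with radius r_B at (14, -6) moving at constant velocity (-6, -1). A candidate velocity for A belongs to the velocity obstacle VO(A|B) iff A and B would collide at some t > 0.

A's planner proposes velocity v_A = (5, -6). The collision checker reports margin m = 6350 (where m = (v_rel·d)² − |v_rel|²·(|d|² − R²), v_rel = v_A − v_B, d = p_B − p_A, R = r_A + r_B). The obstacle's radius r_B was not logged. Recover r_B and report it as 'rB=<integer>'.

m = 6350
d = (28, -6);  v_rel = (11, -5),  |v_rel|² = 146
v_rel×d = (11)·(-6) − (-5)·(28) = 74
since m = R²·146 − 74²:  R² = (5476 + 6350) / 146 = 81
R = √81 = 9  ⇒  r_B = 9 − 5 = 4

rB=4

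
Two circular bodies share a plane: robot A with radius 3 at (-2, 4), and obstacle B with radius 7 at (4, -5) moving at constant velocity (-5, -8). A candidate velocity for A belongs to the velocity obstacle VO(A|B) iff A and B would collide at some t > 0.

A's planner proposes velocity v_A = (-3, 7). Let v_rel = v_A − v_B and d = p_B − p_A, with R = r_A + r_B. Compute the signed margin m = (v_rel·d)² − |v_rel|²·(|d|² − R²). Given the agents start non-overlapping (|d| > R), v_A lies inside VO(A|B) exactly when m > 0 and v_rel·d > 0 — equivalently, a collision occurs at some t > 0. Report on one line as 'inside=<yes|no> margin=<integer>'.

d = (6, -9),  |d|² = 117;  R = 3+7 = 10,  c = 117−10² = 17
v_rel = (2, 15),  |v_rel|² = 229;  v_rel·d = (2)·(6) + (15)·(-9) = -123
229·t² + 246·t + 17 = 0  ⇒  m = (-123)² − 229·17 = 11236
m = 11236 > 0,  v_rel·d = -123 < 0  ⇒  outside

inside=no margin=11236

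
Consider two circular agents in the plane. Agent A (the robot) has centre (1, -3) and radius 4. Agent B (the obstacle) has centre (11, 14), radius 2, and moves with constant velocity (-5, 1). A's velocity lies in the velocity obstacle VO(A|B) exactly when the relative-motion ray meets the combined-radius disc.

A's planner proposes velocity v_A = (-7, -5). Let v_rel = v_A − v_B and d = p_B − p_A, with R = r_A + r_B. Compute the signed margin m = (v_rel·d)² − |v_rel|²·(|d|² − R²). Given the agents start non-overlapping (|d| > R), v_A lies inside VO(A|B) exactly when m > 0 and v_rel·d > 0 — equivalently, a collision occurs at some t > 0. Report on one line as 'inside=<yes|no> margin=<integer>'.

d = (10, 17),  |d|² = 389;  R = 4+2 = 6,  c = 389−6² = 353
v_rel = (-2, -6),  |v_rel|² = 40;  v_rel·d = (-2)·(10) + (-6)·(17) = -122
40·t² + 244·t + 353 = 0  ⇒  m = (-122)² − 40·353 = 764
m = 764 > 0,  v_rel·d = -122 < 0  ⇒  outside

inside=no margin=764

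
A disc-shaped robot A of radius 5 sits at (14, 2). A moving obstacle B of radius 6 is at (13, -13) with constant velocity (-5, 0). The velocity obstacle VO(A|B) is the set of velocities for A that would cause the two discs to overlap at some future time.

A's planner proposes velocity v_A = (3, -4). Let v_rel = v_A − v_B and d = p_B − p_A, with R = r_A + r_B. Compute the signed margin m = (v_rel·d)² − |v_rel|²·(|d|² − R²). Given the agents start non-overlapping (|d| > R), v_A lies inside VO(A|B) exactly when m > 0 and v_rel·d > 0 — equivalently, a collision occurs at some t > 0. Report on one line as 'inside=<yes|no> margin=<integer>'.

d = (-1, -15),  |d|² = 226;  R = 5+6 = 11,  c = 226−11² = 105
v_rel = (8, -4),  |v_rel|² = 80;  v_rel·d = (8)·(-1) + (-4)·(-15) = 52
80·t² − 104·t + 105 = 0  ⇒  m = 52² − 80·105 = -5696
m = -5696 < 0,  v_rel·d = 52 > 0  ⇒  outside

inside=no margin=-5696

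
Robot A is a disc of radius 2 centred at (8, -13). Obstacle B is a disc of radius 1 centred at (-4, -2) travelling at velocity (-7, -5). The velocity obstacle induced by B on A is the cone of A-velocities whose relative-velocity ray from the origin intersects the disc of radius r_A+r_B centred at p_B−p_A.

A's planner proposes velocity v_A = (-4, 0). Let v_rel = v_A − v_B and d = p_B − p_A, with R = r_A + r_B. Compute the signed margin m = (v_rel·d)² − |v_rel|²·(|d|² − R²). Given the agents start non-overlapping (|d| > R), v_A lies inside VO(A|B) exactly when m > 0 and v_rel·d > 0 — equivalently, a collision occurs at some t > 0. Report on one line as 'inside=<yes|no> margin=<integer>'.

d = (-12, 11),  |d|² = 265;  R = 2+1 = 3,  c = 265−3² = 256
v_rel = (3, 5),  |v_rel|² = 34;  v_rel·d = (3)·(-12) + (5)·(11) = 19
34·t² − 38·t + 256 = 0  ⇒  m = 19² − 34·256 = -8343
m = -8343 < 0,  v_rel·d = 19 > 0  ⇒  outside

inside=no margin=-8343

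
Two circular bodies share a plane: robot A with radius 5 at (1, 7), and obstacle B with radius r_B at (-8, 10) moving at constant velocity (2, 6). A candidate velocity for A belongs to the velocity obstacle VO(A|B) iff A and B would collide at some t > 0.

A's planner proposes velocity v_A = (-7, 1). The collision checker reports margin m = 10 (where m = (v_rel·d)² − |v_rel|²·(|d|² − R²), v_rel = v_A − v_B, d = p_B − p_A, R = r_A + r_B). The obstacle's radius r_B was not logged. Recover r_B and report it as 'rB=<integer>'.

m = 10
d = (-9, 3);  v_rel = (-9, -5),  |v_rel|² = 106
v_rel×d = (-9)·(3) − (-5)·(-9) = -72
since m = R²·106 − (-72)²:  R² = (5184 + 10) / 106 = 49
R = √49 = 7  ⇒  r_B = 7 − 5 = 2

rB=2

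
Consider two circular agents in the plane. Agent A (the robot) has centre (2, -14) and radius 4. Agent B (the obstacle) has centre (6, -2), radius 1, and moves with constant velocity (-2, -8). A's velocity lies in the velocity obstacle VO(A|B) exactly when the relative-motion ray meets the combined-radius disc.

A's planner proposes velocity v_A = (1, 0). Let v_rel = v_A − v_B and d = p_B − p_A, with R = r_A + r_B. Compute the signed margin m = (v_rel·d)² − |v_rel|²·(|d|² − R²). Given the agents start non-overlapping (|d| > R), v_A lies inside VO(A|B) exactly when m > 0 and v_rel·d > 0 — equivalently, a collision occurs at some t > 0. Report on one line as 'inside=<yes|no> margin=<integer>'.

d = (4, 12),  |d|² = 160;  R = 4+1 = 5,  c = 160−5² = 135
v_rel = (3, 8),  |v_rel|² = 73;  v_rel·d = (3)·(4) + (8)·(12) = 108
73·t² − 216·t + 135 = 0  ⇒  m = 108² − 73·135 = 1809
m = 1809 > 0,  v_rel·d = 108 > 0  ⇒  inside

inside=yes margin=1809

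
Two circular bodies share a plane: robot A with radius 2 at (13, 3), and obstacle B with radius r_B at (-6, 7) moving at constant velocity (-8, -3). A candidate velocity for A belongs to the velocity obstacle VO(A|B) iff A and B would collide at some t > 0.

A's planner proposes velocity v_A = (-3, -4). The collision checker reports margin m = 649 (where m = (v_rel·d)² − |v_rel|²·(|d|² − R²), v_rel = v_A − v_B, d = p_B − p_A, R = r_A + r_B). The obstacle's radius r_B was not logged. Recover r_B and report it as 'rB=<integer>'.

m = 649
d = (-19, 4);  v_rel = (5, -1),  |v_rel|² = 26
v_rel×d = (5)·(4) − (-1)·(-19) = 1
since m = R²·26 − 1²:  R² = (1 + 649) / 26 = 25
R = √25 = 5  ⇒  r_B = 5 − 2 = 3

rB=3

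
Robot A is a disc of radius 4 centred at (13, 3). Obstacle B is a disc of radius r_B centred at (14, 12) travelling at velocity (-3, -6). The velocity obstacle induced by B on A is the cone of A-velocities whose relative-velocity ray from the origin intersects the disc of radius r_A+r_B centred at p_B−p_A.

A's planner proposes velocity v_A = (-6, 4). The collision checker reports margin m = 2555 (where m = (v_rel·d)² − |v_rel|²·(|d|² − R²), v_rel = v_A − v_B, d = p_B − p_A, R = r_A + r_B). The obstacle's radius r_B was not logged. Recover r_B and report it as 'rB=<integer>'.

m = 2555
d = (1, 9);  v_rel = (-3, 10),  |v_rel|² = 109
v_rel×d = (-3)·(9) − (10)·(1) = -37
since m = R²·109 − (-37)²:  R² = (1369 + 2555) / 109 = 36
R = √36 = 6  ⇒  r_B = 6 − 4 = 2

rB=2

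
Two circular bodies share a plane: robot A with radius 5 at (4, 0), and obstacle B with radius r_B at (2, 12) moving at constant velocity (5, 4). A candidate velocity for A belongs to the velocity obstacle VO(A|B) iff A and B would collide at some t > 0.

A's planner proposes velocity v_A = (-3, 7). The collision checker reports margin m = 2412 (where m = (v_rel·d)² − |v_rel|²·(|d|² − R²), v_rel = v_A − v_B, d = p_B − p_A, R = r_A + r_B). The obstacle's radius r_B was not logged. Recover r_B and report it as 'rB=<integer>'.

m = 2412
d = (-2, 12);  v_rel = (-8, 3),  |v_rel|² = 73
v_rel×d = (-8)·(12) − (3)·(-2) = -90
since m = R²·73 − (-90)²:  R² = (8100 + 2412) / 73 = 144
R = √144 = 12  ⇒  r_B = 12 − 5 = 7

rB=7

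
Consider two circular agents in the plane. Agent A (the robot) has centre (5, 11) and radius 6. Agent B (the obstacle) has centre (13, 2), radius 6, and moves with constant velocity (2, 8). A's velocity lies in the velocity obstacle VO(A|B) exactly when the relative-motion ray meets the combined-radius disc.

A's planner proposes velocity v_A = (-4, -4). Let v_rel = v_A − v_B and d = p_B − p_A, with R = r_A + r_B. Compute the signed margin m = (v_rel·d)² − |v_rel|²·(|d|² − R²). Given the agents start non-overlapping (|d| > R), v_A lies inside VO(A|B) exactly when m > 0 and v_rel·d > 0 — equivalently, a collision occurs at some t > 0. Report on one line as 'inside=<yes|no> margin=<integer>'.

d = (8, -9),  |d|² = 145;  R = 6+6 = 12,  c = 145−12² = 1
v_rel = (-6, -12),  |v_rel|² = 180;  v_rel·d = (-6)·(8) + (-12)·(-9) = 60
180·t² − 120·t + 1 = 0  ⇒  m = 60² − 180·1 = 3420
m = 3420 > 0,  v_rel·d = 60 > 0  ⇒  inside

inside=yes margin=3420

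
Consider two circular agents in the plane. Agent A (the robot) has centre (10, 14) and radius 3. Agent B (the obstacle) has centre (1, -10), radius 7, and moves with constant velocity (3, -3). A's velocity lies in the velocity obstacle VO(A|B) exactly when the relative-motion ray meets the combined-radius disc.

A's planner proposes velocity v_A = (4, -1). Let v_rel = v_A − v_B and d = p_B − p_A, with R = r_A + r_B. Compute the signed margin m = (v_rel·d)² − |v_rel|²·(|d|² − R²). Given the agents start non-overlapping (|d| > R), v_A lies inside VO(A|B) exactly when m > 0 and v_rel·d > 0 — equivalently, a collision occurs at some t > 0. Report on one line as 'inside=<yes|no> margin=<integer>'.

d = (-9, -24),  |d|² = 657;  R = 3+7 = 10,  c = 657−10² = 557
v_rel = (1, 2),  |v_rel|² = 5;  v_rel·d = (1)·(-9) + (2)·(-24) = -57
5·t² + 114·t + 557 = 0  ⇒  m = (-57)² − 5·557 = 464
m = 464 > 0,  v_rel·d = -57 < 0  ⇒  outside

inside=no margin=464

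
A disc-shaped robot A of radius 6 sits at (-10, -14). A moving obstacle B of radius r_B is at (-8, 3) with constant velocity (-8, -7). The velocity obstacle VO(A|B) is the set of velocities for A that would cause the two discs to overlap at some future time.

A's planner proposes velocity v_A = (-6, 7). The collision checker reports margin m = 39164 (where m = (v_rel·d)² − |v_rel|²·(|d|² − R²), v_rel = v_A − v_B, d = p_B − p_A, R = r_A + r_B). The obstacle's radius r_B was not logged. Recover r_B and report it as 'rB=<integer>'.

m = 39164
d = (2, 17);  v_rel = (2, 14),  |v_rel|² = 200
v_rel×d = (2)·(17) − (14)·(2) = 6
since m = R²·200 − 6²:  R² = (36 + 39164) / 200 = 196
R = √196 = 14  ⇒  r_B = 14 − 6 = 8

rB=8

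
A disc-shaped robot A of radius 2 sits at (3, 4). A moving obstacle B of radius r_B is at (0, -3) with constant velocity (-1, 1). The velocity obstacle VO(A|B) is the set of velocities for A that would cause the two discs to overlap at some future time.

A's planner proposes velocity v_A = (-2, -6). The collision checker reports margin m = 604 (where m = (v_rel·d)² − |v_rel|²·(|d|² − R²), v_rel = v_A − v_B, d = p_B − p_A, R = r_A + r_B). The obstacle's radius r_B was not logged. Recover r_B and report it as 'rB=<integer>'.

m = 604
d = (-3, -7);  v_rel = (-1, -7),  |v_rel|² = 50
v_rel×d = (-1)·(-7) − (-7)·(-3) = -14
since m = R²·50 − (-14)²:  R² = (196 + 604) / 50 = 16
R = √16 = 4  ⇒  r_B = 4 − 2 = 2

rB=2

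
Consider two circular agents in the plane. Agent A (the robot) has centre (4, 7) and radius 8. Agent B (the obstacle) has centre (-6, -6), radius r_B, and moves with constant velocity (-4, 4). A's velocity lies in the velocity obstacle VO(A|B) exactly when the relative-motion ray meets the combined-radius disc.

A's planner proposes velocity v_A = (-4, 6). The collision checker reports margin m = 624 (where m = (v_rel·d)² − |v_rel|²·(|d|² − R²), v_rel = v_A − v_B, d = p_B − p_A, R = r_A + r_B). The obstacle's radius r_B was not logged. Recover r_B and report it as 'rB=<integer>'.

m = 624
d = (-10, -13);  v_rel = (0, 2),  |v_rel|² = 4
v_rel×d = (0)·(-13) − (2)·(-10) = 20
since m = R²·4 − 20²:  R² = (400 + 624) / 4 = 256
R = √256 = 16  ⇒  r_B = 16 − 8 = 8

rB=8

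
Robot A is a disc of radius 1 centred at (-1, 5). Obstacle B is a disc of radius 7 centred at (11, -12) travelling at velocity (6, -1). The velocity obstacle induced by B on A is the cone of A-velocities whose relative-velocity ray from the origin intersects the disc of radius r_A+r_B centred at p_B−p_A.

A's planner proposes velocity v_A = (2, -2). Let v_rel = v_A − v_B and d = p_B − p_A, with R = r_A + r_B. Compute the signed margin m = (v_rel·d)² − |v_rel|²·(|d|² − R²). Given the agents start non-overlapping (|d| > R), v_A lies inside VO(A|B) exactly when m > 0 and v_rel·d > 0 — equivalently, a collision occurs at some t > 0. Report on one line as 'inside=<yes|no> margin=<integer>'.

d = (12, -17),  |d|² = 433;  R = 1+7 = 8,  c = 433−8² = 369
v_rel = (-4, -1),  |v_rel|² = 17;  v_rel·d = (-4)·(12) + (-1)·(-17) = -31
17·t² + 62·t + 369 = 0  ⇒  m = (-31)² − 17·369 = -5312
m = -5312 < 0,  v_rel·d = -31 < 0  ⇒  outside

inside=no margin=-5312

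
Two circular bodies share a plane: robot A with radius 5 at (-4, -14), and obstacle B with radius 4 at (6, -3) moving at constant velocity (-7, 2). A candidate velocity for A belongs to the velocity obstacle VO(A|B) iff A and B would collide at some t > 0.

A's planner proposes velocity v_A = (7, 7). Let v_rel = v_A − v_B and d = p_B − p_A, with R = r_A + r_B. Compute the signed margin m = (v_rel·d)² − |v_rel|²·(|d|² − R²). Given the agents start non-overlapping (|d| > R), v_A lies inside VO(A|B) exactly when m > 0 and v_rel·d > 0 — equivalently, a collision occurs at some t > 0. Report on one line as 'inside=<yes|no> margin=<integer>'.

d = (10, 11),  |d|² = 221;  R = 5+4 = 9,  c = 221−9² = 140
v_rel = (14, 5),  |v_rel|² = 221;  v_rel·d = (14)·(10) + (5)·(11) = 195
221·t² − 390·t + 140 = 0  ⇒  m = 195² − 221·140 = 7085
m = 7085 > 0,  v_rel·d = 195 > 0  ⇒  inside

inside=yes margin=7085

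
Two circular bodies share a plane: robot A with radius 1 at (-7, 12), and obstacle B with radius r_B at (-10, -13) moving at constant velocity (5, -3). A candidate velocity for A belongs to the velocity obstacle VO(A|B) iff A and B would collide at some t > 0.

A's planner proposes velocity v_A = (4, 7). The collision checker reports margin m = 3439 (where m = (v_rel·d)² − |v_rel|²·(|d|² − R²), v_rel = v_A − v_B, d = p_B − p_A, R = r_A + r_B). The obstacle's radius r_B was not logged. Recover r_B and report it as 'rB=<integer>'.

m = 3439
d = (-3, -25);  v_rel = (-1, 10),  |v_rel|² = 101
v_rel×d = (-1)·(-25) − (10)·(-3) = 55
since m = R²·101 − 55²:  R² = (3025 + 3439) / 101 = 64
R = √64 = 8  ⇒  r_B = 8 − 1 = 7

rB=7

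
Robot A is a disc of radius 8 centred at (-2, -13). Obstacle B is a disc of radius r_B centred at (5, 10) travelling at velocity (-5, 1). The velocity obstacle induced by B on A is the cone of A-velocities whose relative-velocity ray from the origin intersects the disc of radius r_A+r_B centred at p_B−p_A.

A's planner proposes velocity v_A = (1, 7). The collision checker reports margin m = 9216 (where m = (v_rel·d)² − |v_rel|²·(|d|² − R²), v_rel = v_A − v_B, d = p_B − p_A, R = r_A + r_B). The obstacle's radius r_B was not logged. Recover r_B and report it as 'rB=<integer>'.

m = 9216
d = (7, 23);  v_rel = (6, 6),  |v_rel|² = 72
v_rel×d = (6)·(23) − (6)·(7) = 96
since m = R²·72 − 96²:  R² = (9216 + 9216) / 72 = 256
R = √256 = 16  ⇒  r_B = 16 − 8 = 8

rB=8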